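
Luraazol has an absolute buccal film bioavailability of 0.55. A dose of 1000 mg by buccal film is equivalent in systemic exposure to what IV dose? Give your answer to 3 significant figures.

Systemic exposure from an extravascular dose = F × D_ev, so the equivalent IV dose is F × D_ev.
D_iv = F × D_ev = 0.55 × 1000 = 550 mg

D_iv = 550 mg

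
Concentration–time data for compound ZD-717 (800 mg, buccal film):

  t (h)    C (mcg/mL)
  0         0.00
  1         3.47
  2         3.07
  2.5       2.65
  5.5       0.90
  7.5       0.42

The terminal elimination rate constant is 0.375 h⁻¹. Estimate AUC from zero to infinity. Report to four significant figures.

Trapezoidal AUC_0→7.5:
  [0→1]: (0.00+3.47)/2 × 1 = 1.735
  [1→2]: (3.47+3.07)/2 × 1 = 3.27
  [2→2.5]: (3.07+2.65)/2 × 0.5 = 1.43
  [2.5→5.5]: (2.65+0.90)/2 × 3 = 5.325
  [5.5→7.5]: (0.90+0.42)/2 × 2 = 1.32
  Sum = 13.08 mcg/mL·h
Extrapolated tail: C_last / k_e = 0.42 / 0.375 = 1.120
AUC_0→∞ = 13.08 + 1.120 = 14.2 mcg/mL·h

AUC = 14.20 mcg/mL·h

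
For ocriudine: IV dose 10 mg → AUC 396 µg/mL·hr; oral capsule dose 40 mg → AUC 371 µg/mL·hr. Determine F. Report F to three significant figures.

F = (AUC_ev / D_ev) / (AUC_iv / D_iv)
  = (371/40) / (396/10)
  = 9.275 / 39.6 = 0.2342

F = 0.234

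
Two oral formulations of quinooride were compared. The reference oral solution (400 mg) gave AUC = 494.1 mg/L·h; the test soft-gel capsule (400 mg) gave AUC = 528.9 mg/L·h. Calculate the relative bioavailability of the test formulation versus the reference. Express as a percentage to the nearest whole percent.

F_rel = (AUC_test/D_test) / (AUC_ref/D_ref)
      = (528.9/400) / (494.1/400)
      = 1.32225 / 1.23525 = 1.0704 = 107.04%

F_rel = 107%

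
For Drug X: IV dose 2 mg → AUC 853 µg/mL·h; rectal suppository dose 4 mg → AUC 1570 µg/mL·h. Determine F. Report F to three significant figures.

F = 0.920

F = (AUC_ev / D_ev) / (AUC_iv / D_iv)
  = (1570/4) / (853/2)
  = 392.5 / 426.5 = 0.9203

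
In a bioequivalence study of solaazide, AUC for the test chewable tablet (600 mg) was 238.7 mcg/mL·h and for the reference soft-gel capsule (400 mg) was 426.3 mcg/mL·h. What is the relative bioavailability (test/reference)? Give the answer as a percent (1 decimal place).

F_rel = (AUC_test/D_test) / (AUC_ref/D_ref)
      = (238.7/600) / (426.3/400)
      = 0.397833 / 1.06575 = 0.3733 = 37.33%

F_rel = 37.3%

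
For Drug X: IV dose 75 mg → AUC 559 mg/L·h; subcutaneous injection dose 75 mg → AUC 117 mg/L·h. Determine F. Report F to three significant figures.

F = 0.209

F = (AUC_ev / D_ev) / (AUC_iv / D_iv)
  = (117/75) / (559/75)
  = 1.56 / 7.45333 = 0.2093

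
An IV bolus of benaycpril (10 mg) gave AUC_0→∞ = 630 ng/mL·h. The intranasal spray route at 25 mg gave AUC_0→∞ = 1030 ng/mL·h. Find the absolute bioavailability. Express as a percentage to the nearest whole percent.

F = (AUC_ev / D_ev) / (AUC_iv / D_iv)
  = (1030/25) / (630/10)
  = 41.2 / 63 = 0.6540
  = 65.40%

F = 65%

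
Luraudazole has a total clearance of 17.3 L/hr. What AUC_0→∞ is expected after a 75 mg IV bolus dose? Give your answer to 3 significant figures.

AUC = 4.34 mg/L·hr

AUC_0→∞ = Dose_iv / CL
        = 75 / 17.3 = 4.33526 mg/L·hr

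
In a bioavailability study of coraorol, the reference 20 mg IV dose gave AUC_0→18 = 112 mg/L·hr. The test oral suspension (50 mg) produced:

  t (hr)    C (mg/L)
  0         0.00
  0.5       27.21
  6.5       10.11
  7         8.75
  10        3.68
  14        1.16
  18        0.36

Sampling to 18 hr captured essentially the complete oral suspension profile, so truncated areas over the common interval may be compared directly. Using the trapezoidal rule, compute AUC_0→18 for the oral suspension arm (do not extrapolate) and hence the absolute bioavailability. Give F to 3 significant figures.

Trapezoidal AUC_0→18 (oral suspension):
  [0→0.5]: (0.00+27.21)/2 × 0.5 = 6.8025
  [0.5→6.5]: (27.21+10.11)/2 × 6 = 111.96
  [6.5→7]: (10.11+8.75)/2 × 0.5 = 4.715
  [7→10]: (8.75+3.68)/2 × 3 = 18.645
  [10→14]: (3.68+1.16)/2 × 4 = 9.68
  [14→18]: (1.16+0.36)/2 × 4 = 3.04
  Sum = 154.8425 mg/L·hr
F = (AUC_ev/D_ev)/(AUC_iv/D_iv) = (154.8425/50)/(112/20) = 3.09685/5.6 = 0.5530

F = 0.553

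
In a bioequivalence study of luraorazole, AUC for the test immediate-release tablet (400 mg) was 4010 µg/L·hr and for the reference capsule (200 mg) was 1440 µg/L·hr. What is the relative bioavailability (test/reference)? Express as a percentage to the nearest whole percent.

F_rel = (AUC_test/D_test) / (AUC_ref/D_ref)
      = (4010/400) / (1440/200)
      = 10.025 / 7.2 = 1.3924 = 139.24%

F_rel = 139%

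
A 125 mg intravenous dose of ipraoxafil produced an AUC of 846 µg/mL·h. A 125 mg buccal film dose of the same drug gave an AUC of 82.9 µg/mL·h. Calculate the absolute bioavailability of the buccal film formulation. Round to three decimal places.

F = (AUC_ev / D_ev) / (AUC_iv / D_iv)
  = (82.9/125) / (846/125)
  = 0.6632 / 6.768 = 0.0980

F = 0.098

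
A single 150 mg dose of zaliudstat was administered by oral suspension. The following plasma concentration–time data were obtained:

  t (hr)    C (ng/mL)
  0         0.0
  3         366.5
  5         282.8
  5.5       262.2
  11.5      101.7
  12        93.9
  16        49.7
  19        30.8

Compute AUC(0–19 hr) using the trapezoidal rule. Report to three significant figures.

Trapezoidal AUC_0→19:
  [0→3]: (0.0+366.5)/2 × 3 = 549.75
  [3→5]: (366.5+282.8)/2 × 2 = 649.3
  [5→5.5]: (282.8+262.2)/2 × 0.5 = 136.25
  [5.5→11.5]: (262.2+101.7)/2 × 6 = 1091.7
  [11.5→12]: (101.7+93.9)/2 × 0.5 = 48.9
  [12→16]: (93.9+49.7)/2 × 4 = 287.2
  [16→19]: (49.7+30.8)/2 × 3 = 120.75
  Sum = 2883.85 ng/mL·hr

AUC = 2880 ng/mL·hr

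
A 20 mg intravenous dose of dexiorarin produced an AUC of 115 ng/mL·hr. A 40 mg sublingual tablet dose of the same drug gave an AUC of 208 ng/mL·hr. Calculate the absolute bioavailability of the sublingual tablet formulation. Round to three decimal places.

F = 0.904

F = (AUC_ev / D_ev) / (AUC_iv / D_iv)
  = (208/40) / (115/20)
  = 5.2 / 5.75 = 0.9043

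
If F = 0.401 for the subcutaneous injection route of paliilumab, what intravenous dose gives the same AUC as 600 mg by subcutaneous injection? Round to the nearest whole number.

D_iv = 241 mg

Systemic exposure from an extravascular dose = F × D_ev, so the equivalent IV dose is F × D_ev.
D_iv = F × D_ev = 0.401 × 600 = 240.6 mg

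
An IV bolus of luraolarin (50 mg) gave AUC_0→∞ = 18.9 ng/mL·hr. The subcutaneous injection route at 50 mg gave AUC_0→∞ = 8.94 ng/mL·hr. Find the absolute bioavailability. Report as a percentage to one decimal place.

F = 47.3%

F = (AUC_ev / D_ev) / (AUC_iv / D_iv)
  = (8.94/50) / (18.9/50)
  = 0.1788 / 0.378 = 0.4730
  = 47.30%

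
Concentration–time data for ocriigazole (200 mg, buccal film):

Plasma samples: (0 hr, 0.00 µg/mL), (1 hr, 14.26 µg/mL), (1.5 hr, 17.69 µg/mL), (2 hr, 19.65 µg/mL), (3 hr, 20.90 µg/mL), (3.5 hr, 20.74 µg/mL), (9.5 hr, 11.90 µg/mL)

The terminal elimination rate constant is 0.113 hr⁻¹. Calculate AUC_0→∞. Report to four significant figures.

AUC = 258.4 µg/mL·hr

Trapezoidal AUC_0→9.5:
  [0→1]: (0.00+14.26)/2 × 1 = 7.13
  [1→1.5]: (14.26+17.69)/2 × 0.5 = 7.9875
  [1.5→2]: (17.69+19.65)/2 × 0.5 = 9.335
  [2→3]: (19.65+20.90)/2 × 1 = 20.275
  [3→3.5]: (20.90+20.74)/2 × 0.5 = 10.41
  [3.5→9.5]: (20.74+11.90)/2 × 6 = 97.92
  Sum = 153.0575 µg/mL·hr
Extrapolated tail: C_last / k_e = 11.90 / 0.113 = 105.310
AUC_0→∞ = 153.0575 + 105.310 = 258.3675 µg/mL·hr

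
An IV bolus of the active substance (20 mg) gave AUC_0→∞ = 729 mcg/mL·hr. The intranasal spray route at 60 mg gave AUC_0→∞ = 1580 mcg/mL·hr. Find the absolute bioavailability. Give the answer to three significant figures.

F = (AUC_ev / D_ev) / (AUC_iv / D_iv)
  = (1580/60) / (729/20)
  = 26.3333 / 36.45 = 0.7224

F = 0.722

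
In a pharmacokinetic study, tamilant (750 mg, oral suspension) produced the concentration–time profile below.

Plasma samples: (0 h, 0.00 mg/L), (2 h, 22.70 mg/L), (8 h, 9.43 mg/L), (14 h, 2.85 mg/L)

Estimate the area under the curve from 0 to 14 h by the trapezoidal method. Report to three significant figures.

AUC = 156 mg/L·h

Trapezoidal AUC_0→14:
  [0→2]: (0.00+22.70)/2 × 2 = 22.7
  [2→8]: (22.70+9.43)/2 × 6 = 96.39
  [8→14]: (9.43+2.85)/2 × 6 = 36.84
  Sum = 155.93 mg/L·h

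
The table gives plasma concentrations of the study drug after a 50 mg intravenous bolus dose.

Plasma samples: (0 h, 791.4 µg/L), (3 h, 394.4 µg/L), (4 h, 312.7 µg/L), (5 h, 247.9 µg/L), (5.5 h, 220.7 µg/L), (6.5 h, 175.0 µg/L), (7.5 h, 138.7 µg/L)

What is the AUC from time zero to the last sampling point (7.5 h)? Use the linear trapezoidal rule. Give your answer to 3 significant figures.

Trapezoidal AUC_0→7.5:
  [0→3]: (791.4+394.4)/2 × 3 = 1778.7
  [3→4]: (394.4+312.7)/2 × 1 = 353.55
  [4→5]: (312.7+247.9)/2 × 1 = 280.3
  [5→5.5]: (247.9+220.7)/2 × 0.5 = 117.15
  [5.5→6.5]: (220.7+175.0)/2 × 1 = 197.85
  [6.5→7.5]: (175.0+138.7)/2 × 1 = 156.85
  Sum = 2884.4 µg/L·h

AUC = 2880 µg/L·h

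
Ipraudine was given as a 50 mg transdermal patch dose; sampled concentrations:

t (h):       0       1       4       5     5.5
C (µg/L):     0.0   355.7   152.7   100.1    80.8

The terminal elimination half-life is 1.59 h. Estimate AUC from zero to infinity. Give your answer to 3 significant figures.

AUC = 1300 µg/L·h

Trapezoidal AUC_0→5.5:
  [0→1]: (0.0+355.7)/2 × 1 = 177.85
  [1→4]: (355.7+152.7)/2 × 3 = 762.6
  [4→5]: (152.7+100.1)/2 × 1 = 126.4
  [5→5.5]: (100.1+80.8)/2 × 0.5 = 45.225
  Sum = 1112.075 µg/L·h
k_e = ln2 / t½ = 0.693147 / 1.59 = 0.4359 h^-1
Extrapolated tail: C_last / k_e = 80.8 / 0.4359 = 185.364
AUC_0→∞ = 1112.075 + 185.364 = 1297.439 µg/L·h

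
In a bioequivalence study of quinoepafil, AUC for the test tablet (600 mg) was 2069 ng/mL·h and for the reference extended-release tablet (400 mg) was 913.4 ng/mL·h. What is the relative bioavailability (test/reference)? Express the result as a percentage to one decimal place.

F_rel = 151.0%

F_rel = (AUC_test/D_test) / (AUC_ref/D_ref)
      = (2069/600) / (913.4/400)
      = 3.44833 / 2.2835 = 1.5101 = 151.01%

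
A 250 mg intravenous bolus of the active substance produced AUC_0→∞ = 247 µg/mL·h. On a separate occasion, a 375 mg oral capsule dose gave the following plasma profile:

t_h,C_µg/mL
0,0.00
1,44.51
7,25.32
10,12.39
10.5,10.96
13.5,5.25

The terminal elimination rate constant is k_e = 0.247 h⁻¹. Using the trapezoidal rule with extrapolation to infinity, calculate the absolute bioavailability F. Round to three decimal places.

Trapezoidal AUC_0→13.5 (oral capsule):
  [0→1]: (0.00+44.51)/2 × 1 = 22.255
  [1→7]: (44.51+25.32)/2 × 6 = 209.49
  [7→10]: (25.32+12.39)/2 × 3 = 56.565
  [10→10.5]: (12.39+10.96)/2 × 0.5 = 5.8375
  [10.5→13.5]: (10.96+5.25)/2 × 3 = 24.315
  Sum = 318.4625 µg/mL·h
Tail: C_last/k_e = 5.25/0.247 = 21.255
AUC_0→∞ (oral capsule) = 318.4625 + 21.255 = 339.7175 µg/mL·h
F = (AUC_ev/D_ev)/(AUC_iv/D_iv) = (339.7175/375)/(247/250) = 0.905913/0.988 = 0.9169

F = 0.917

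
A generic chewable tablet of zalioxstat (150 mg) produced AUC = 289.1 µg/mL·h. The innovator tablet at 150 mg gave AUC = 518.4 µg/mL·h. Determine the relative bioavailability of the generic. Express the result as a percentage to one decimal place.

F_rel = 55.8%

F_rel = (AUC_test/D_test) / (AUC_ref/D_ref)
      = (289.1/150) / (518.4/150)
      = 1.92733 / 3.456 = 0.5577 = 55.77%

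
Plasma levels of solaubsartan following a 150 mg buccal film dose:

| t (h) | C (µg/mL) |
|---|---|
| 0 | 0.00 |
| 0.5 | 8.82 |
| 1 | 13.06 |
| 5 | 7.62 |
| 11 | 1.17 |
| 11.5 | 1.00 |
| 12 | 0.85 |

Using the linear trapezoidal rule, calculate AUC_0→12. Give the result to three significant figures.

Trapezoidal AUC_0→12:
  [0→0.5]: (0.00+8.82)/2 × 0.5 = 2.205
  [0.5→1]: (8.82+13.06)/2 × 0.5 = 5.47
  [1→5]: (13.06+7.62)/2 × 4 = 41.36
  [5→11]: (7.62+1.17)/2 × 6 = 26.37
  [11→11.5]: (1.17+1.00)/2 × 0.5 = 0.5425
  [11.5→12]: (1.00+0.85)/2 × 0.5 = 0.4625
  Sum = 76.41 µg/mL·h

AUC = 76.4 µg/mL·h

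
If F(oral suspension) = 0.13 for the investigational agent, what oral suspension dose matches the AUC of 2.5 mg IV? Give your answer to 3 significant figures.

For equal systemic exposure: F × D_ev = D_iv
D_ev = D_iv / F = 2.5 / 0.13 = 19.2308 mg

D_oral = 19.2 mg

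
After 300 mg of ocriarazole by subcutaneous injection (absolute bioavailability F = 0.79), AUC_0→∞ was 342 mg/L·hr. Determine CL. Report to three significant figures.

CL = 0.693 L/hr

CL = F × Dose / AUC_0→∞
   = 0.79 × 300 / 342 = 0.692982 L/hr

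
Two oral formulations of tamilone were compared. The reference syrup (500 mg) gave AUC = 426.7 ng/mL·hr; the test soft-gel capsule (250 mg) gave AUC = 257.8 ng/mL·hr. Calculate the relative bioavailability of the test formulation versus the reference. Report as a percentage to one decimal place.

F_rel = 120.8%

F_rel = (AUC_test/D_test) / (AUC_ref/D_ref)
      = (257.8/250) / (426.7/500)
      = 1.0312 / 0.8534 = 1.2083 = 120.83%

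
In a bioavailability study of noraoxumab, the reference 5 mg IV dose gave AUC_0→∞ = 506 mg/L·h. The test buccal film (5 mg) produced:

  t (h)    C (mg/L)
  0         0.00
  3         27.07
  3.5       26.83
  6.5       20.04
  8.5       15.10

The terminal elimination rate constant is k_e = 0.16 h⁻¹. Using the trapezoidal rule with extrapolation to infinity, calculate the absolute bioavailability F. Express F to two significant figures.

Trapezoidal AUC_0→8.5 (buccal film):
  [0→3]: (0.00+27.07)/2 × 3 = 40.605
  [3→3.5]: (27.07+26.83)/2 × 0.5 = 13.475
  [3.5→6.5]: (26.83+20.04)/2 × 3 = 70.305
  [6.5→8.5]: (20.04+15.10)/2 × 2 = 35.14
  Sum = 159.525 mg/L·h
Tail: C_last/k_e = 15.10/0.16 = 94.375
AUC_0→∞ (buccal film) = 159.525 + 94.375 = 253.9 mg/L·h
F = (AUC_ev/D_ev)/(AUC_iv/D_iv) = (253.9/5)/(506/5) = 50.78/101.2 = 0.5018

F = 0.50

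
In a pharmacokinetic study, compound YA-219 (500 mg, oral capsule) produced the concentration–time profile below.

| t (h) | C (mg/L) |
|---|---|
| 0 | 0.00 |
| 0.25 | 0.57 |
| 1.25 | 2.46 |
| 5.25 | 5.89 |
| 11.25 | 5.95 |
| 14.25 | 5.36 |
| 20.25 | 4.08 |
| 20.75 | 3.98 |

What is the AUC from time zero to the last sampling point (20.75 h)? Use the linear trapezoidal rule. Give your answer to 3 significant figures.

AUC = 101 mg/L·h

Trapezoidal AUC_0→20.75:
  [0→0.25]: (0.00+0.57)/2 × 0.25 = 0.07125
  [0.25→1.25]: (0.57+2.46)/2 × 1 = 1.515
  [1.25→5.25]: (2.46+5.89)/2 × 4 = 16.7
  [5.25→11.25]: (5.89+5.95)/2 × 6 = 35.52
  [11.25→14.25]: (5.95+5.36)/2 × 3 = 16.965
  [14.25→20.25]: (5.36+4.08)/2 × 6 = 28.32
  [20.25→20.75]: (4.08+3.98)/2 × 0.5 = 2.015
  Sum = 101.10625 mg/L·h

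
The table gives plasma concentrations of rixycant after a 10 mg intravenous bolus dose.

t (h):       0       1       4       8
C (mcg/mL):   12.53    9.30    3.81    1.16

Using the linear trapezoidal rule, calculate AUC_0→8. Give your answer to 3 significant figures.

AUC = 40.5 mcg/mL·h

Trapezoidal AUC_0→8:
  [0→1]: (12.53+9.30)/2 × 1 = 10.915
  [1→4]: (9.30+3.81)/2 × 3 = 19.665
  [4→8]: (3.81+1.16)/2 × 4 = 9.94
  Sum = 40.52 mcg/mL·h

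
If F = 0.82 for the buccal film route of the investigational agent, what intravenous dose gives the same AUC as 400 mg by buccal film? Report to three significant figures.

D_iv = 328 mg

Systemic exposure from an extravascular dose = F × D_ev, so the equivalent IV dose is F × D_ev.
D_iv = F × D_ev = 0.82 × 400 = 328 mg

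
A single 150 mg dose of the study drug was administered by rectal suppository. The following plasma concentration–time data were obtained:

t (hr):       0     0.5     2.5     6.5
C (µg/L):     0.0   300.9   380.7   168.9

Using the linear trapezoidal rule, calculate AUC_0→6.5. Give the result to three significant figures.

AUC = 1860 µg/L·hr

Trapezoidal AUC_0→6.5:
  [0→0.5]: (0.0+300.9)/2 × 0.5 = 75.225
  [0.5→2.5]: (300.9+380.7)/2 × 2 = 681.6
  [2.5→6.5]: (380.7+168.9)/2 × 4 = 1099.2
  Sum = 1856.025 µg/L·hr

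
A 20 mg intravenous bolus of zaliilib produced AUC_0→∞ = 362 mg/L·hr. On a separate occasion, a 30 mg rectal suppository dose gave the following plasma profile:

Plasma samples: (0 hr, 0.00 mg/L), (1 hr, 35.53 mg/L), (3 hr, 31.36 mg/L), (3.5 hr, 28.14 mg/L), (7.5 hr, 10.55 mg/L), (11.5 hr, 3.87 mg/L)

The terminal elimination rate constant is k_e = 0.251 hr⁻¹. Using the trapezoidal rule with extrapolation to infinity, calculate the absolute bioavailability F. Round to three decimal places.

F = 0.407

Trapezoidal AUC_0→11.5 (rectal suppository):
  [0→1]: (0.00+35.53)/2 × 1 = 17.765
  [1→3]: (35.53+31.36)/2 × 2 = 66.89
  [3→3.5]: (31.36+28.14)/2 × 0.5 = 14.875
  [3.5→7.5]: (28.14+10.55)/2 × 4 = 77.38
  [7.5→11.5]: (10.55+3.87)/2 × 4 = 28.84
  Sum = 205.75 mg/L·hr
Tail: C_last/k_e = 3.87/0.251 = 15.418
AUC_0→∞ (rectal suppository) = 205.75 + 15.418 = 221.168 mg/L·hr
F = (AUC_ev/D_ev)/(AUC_iv/D_iv) = (221.168/30)/(362/20) = 7.37227/18.1 = 0.4073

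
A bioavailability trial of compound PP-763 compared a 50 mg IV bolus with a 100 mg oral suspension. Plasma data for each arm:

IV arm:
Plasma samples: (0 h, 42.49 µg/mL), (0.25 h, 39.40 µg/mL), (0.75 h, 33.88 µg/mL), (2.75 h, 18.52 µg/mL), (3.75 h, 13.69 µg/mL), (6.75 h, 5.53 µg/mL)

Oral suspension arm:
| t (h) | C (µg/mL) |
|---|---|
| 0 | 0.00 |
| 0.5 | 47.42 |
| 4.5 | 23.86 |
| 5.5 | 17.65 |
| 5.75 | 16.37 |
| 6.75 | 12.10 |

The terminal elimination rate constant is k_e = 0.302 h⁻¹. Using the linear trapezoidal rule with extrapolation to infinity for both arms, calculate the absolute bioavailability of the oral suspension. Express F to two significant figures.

F = 0.81

Trapezoidal AUC_0→6.75 (IV):
  [0→0.25]: (42.49+39.40)/2 × 0.25 = 10.23625
  [0.25→0.75]: (39.40+33.88)/2 × 0.5 = 18.32
  [0.75→2.75]: (33.88+18.52)/2 × 2 = 52.4
  [2.75→3.75]: (18.52+13.69)/2 × 1 = 16.105
  [3.75→6.75]: (13.69+5.53)/2 × 3 = 28.83
  Sum = 125.89125 µg/mL·h
IV tail: 5.53/0.302 = 18.311; AUC_iv,0→∞ = 125.89125 + 18.311 = 144.20225 µg/mL·h
Trapezoidal AUC_0→6.75 (oral suspension):
  [0→0.5]: (0.00+47.42)/2 × 0.5 = 11.855
  [0.5→4.5]: (47.42+23.86)/2 × 4 = 142.56
  [4.5→5.5]: (23.86+17.65)/2 × 1 = 20.755
  [5.5→5.75]: (17.65+16.37)/2 × 0.25 = 4.2525
  [5.75→6.75]: (16.37+12.10)/2 × 1 = 14.235
  Sum = 193.6575 µg/mL·h
oral suspension tail: 12.10/0.302 = 40.066; AUC_ev,0→∞ = 193.6575 + 40.066 = 233.7235 µg/mL·h
F = (AUC_ev/D_ev)/(AUC_iv/D_iv) = (233.7235/100)/(144.20225/50) = 2.337235/2.884045 = 0.8104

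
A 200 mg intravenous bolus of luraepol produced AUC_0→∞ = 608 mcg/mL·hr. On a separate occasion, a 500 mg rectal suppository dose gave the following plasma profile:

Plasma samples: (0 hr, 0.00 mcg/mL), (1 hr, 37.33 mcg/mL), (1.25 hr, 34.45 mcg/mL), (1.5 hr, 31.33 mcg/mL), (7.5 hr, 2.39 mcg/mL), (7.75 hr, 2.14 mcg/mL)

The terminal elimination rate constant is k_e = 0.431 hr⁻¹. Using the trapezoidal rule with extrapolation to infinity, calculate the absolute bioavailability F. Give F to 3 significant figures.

F = 0.0938

Trapezoidal AUC_0→7.75 (rectal suppository):
  [0→1]: (0.00+37.33)/2 × 1 = 18.665
  [1→1.25]: (37.33+34.45)/2 × 0.25 = 8.9725
  [1.25→1.5]: (34.45+31.33)/2 × 0.25 = 8.2225
  [1.5→7.5]: (31.33+2.39)/2 × 6 = 101.16
  [7.5→7.75]: (2.39+2.14)/2 × 0.25 = 0.56625
  Sum = 137.58625 mcg/mL·hr
Tail: C_last/k_e = 2.14/0.431 = 4.965
AUC_0→∞ (rectal suppository) = 137.58625 + 4.965 = 142.55125 mcg/mL·hr
F = (AUC_ev/D_ev)/(AUC_iv/D_iv) = (142.55125/500)/(608/200) = 0.2851025/3.04 = 0.0938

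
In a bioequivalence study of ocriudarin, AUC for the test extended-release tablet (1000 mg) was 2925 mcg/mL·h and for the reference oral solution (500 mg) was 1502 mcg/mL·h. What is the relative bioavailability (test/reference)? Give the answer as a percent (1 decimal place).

F_rel = 97.4%

F_rel = (AUC_test/D_test) / (AUC_ref/D_ref)
      = (2925/1000) / (1502/500)
      = 2.925 / 3.004 = 0.9737 = 97.37%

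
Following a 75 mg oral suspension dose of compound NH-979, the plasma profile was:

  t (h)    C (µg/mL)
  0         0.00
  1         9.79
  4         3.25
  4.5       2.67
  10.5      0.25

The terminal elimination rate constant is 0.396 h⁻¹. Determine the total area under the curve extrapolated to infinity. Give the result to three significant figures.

AUC = 35.3 µg/mL·h

Trapezoidal AUC_0→10.5:
  [0→1]: (0.00+9.79)/2 × 1 = 4.895
  [1→4]: (9.79+3.25)/2 × 3 = 19.56
  [4→4.5]: (3.25+2.67)/2 × 0.5 = 1.48
  [4.5→10.5]: (2.67+0.25)/2 × 6 = 8.76
  Sum = 34.695 µg/mL·h
Extrapolated tail: C_last / k_e = 0.25 / 0.396 = 0.631
AUC_0→∞ = 34.695 + 0.631 = 35.326 µg/mL·h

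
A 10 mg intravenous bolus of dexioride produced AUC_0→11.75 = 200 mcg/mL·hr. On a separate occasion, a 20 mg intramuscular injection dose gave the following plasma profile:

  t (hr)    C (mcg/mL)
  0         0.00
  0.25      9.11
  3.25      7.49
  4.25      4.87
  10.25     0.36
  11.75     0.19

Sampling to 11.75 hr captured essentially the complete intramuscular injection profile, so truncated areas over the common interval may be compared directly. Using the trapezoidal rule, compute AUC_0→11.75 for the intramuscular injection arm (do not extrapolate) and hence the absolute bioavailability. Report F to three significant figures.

F = 0.121

Trapezoidal AUC_0→11.75 (intramuscular injection):
  [0→0.25]: (0.00+9.11)/2 × 0.25 = 1.13875
  [0.25→3.25]: (9.11+7.49)/2 × 3 = 24.9
  [3.25→4.25]: (7.49+4.87)/2 × 1 = 6.18
  [4.25→10.25]: (4.87+0.36)/2 × 6 = 15.69
  [10.25→11.75]: (0.36+0.19)/2 × 1.5 = 0.4125
  Sum = 48.32125 mcg/mL·hr
F = (AUC_ev/D_ev)/(AUC_iv/D_iv) = (48.32125/20)/(200/10) = 2.4160625/20 = 0.1208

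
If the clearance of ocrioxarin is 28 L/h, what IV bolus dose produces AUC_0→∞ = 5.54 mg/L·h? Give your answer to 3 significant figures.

Dose_iv = CL × AUC_0→∞
     = 28 × 5.54 = 155.12 mg

Dose = 155 mg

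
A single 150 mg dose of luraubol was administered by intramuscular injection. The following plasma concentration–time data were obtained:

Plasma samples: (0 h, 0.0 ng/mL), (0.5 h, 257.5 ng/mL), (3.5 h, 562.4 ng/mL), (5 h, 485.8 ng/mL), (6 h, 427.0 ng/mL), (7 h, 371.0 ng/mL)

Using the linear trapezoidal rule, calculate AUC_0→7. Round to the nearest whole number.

AUC = 2936 ng/mL·h

Trapezoidal AUC_0→7:
  [0→0.5]: (0.0+257.5)/2 × 0.5 = 64.375
  [0.5→3.5]: (257.5+562.4)/2 × 3 = 1229.85
  [3.5→5]: (562.4+485.8)/2 × 1.5 = 786.15
  [5→6]: (485.8+427.0)/2 × 1 = 456.4
  [6→7]: (427.0+371.0)/2 × 1 = 399.0
  Sum = 2935.775 ng/mL·h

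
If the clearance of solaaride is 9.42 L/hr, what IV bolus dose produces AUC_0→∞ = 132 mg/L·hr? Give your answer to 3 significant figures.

Dose_iv = CL × AUC_0→∞
     = 9.42 × 132 = 1243.44 mg

Dose = 1240 mg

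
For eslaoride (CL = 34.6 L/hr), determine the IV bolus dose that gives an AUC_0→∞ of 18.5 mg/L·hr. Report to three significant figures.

Dose_iv = CL × AUC_0→∞
     = 34.6 × 18.5 = 640.1 mg

Dose = 640 mg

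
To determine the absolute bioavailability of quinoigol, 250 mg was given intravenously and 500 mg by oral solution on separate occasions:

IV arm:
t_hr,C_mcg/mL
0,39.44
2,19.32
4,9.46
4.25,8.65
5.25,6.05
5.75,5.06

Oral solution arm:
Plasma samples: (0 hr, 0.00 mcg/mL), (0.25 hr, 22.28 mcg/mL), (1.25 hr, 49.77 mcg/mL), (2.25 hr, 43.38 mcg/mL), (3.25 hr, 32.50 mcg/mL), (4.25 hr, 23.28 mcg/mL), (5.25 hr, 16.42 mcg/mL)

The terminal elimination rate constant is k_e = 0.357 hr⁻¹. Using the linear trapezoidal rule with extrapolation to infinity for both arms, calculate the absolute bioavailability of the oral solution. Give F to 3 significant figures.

F = 0.951

Trapezoidal AUC_0→5.75 (IV):
  [0→2]: (39.44+19.32)/2 × 2 = 58.76
  [2→4]: (19.32+9.46)/2 × 2 = 28.78
  [4→4.25]: (9.46+8.65)/2 × 0.25 = 2.26375
  [4.25→5.25]: (8.65+6.05)/2 × 1 = 7.35
  [5.25→5.75]: (6.05+5.06)/2 × 0.5 = 2.7775
  Sum = 99.93125 mcg/mL·hr
IV tail: 5.06/0.357 = 14.174; AUC_iv,0→∞ = 99.93125 + 14.174 = 114.10525 mcg/mL·hr
Trapezoidal AUC_0→5.25 (oral solution):
  [0→0.25]: (0.00+22.28)/2 × 0.25 = 2.785
  [0.25→1.25]: (22.28+49.77)/2 × 1 = 36.025
  [1.25→2.25]: (49.77+43.38)/2 × 1 = 46.575
  [2.25→3.25]: (43.38+32.50)/2 × 1 = 37.94
  [3.25→4.25]: (32.50+23.28)/2 × 1 = 27.89
  [4.25→5.25]: (23.28+16.42)/2 × 1 = 19.85
  Sum = 171.065 mcg/mL·hr
oral solution tail: 16.42/0.357 = 45.994; AUC_ev,0→∞ = 171.065 + 45.994 = 217.059 mcg/mL·hr
F = (AUC_ev/D_ev)/(AUC_iv/D_iv) = (217.059/500)/(114.10525/250) = 0.434118/0.456421 = 0.9511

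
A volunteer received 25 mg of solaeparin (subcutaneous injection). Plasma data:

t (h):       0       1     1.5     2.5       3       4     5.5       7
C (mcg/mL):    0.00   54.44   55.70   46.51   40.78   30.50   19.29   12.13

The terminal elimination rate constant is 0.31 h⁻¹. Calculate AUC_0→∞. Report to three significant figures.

Trapezoidal AUC_0→7:
  [0→1]: (0.00+54.44)/2 × 1 = 27.22
  [1→1.5]: (54.44+55.70)/2 × 0.5 = 27.535
  [1.5→2.5]: (55.70+46.51)/2 × 1 = 51.105
  [2.5→3]: (46.51+40.78)/2 × 0.5 = 21.8225
  [3→4]: (40.78+30.50)/2 × 1 = 35.64
  [4→5.5]: (30.50+19.29)/2 × 1.5 = 37.3425
  [5.5→7]: (19.29+12.13)/2 × 1.5 = 23.565
  Sum = 224.23 mcg/mL·h
Extrapolated tail: C_last / k_e = 12.13 / 0.31 = 39.129
AUC_0→∞ = 224.23 + 39.129 = 263.359 mcg/mL·h

AUC = 263 mcg/mL·h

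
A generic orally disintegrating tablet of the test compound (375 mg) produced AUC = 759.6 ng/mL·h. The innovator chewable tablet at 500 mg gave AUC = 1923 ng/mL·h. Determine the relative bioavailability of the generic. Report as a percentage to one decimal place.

F_rel = 52.7%

F_rel = (AUC_test/D_test) / (AUC_ref/D_ref)
      = (759.6/375) / (1923/500)
      = 2.0256 / 3.846 = 0.5267 = 52.67%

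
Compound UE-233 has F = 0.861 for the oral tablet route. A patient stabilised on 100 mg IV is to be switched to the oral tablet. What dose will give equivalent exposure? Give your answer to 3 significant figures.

D_oral = 116 mg

For equal systemic exposure: F × D_ev = D_iv
D_ev = D_iv / F = 100 / 0.861 = 116.144 mg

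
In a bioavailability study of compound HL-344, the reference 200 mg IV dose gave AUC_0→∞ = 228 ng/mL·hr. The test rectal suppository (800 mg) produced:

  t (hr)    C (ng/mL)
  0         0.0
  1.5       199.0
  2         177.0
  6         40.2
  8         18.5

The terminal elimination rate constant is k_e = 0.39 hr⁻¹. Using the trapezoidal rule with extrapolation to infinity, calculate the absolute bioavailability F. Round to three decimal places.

F = 0.859

Trapezoidal AUC_0→8 (rectal suppository):
  [0→1.5]: (0.0+199.0)/2 × 1.5 = 149.25
  [1.5→2]: (199.0+177.0)/2 × 0.5 = 94.0
  [2→6]: (177.0+40.2)/2 × 4 = 434.4
  [6→8]: (40.2+18.5)/2 × 2 = 58.7
  Sum = 736.35 ng/mL·hr
Tail: C_last/k_e = 18.5/0.39 = 47.436
AUC_0→∞ (rectal suppository) = 736.35 + 47.436 = 783.786 ng/mL·hr
F = (AUC_ev/D_ev)/(AUC_iv/D_iv) = (783.786/800)/(228/200) = 0.9797325/1.14 = 0.8594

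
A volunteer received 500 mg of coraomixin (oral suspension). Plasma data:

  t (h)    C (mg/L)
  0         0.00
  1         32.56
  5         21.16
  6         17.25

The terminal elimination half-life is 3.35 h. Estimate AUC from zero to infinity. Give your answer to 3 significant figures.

Trapezoidal AUC_0→6:
  [0→1]: (0.00+32.56)/2 × 1 = 16.28
  [1→5]: (32.56+21.16)/2 × 4 = 107.44
  [5→6]: (21.16+17.25)/2 × 1 = 19.205
  Sum = 142.925 mg/L·h
k_e = ln2 / t½ = 0.693147 / 3.35 = 0.2069 h^-1
Extrapolated tail: C_last / k_e = 17.25 / 0.2069 = 83.374
AUC_0→∞ = 142.925 + 83.374 = 226.299 mg/L·h

AUC = 226 mg/L·h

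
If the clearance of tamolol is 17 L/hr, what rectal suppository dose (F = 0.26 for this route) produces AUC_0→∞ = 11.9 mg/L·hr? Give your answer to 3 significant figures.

Dose = 778 mg

Dose = CL × AUC_0→∞ / F
     = 17 × 11.9 / 0.26 = 778.077 mg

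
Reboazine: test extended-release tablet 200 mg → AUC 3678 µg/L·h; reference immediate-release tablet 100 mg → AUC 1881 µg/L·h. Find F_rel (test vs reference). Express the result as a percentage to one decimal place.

F_rel = (AUC_test/D_test) / (AUC_ref/D_ref)
      = (3678/200) / (1881/100)
      = 18.39 / 18.81 = 0.9777 = 97.77%

F_rel = 97.8%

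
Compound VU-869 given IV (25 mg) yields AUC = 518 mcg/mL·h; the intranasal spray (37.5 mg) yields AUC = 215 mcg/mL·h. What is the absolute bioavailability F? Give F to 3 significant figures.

F = (AUC_ev / D_ev) / (AUC_iv / D_iv)
  = (215/37.5) / (518/25)
  = 5.73333 / 20.72 = 0.2767

F = 0.277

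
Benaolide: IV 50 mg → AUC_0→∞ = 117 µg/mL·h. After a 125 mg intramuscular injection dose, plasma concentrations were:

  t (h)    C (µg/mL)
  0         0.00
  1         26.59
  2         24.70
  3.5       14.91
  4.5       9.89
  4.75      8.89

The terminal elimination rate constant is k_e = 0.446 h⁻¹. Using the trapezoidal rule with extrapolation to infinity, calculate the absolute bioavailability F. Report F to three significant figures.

Trapezoidal AUC_0→4.75 (intramuscular injection):
  [0→1]: (0.00+26.59)/2 × 1 = 13.295
  [1→2]: (26.59+24.70)/2 × 1 = 25.645
  [2→3.5]: (24.70+14.91)/2 × 1.5 = 29.7075
  [3.5→4.5]: (14.91+9.89)/2 × 1 = 12.4
  [4.5→4.75]: (9.89+8.89)/2 × 0.25 = 2.3475
  Sum = 83.395 µg/mL·h
Tail: C_last/k_e = 8.89/0.446 = 19.933
AUC_0→∞ (intramuscular injection) = 83.395 + 19.933 = 103.328 µg/mL·h
F = (AUC_ev/D_ev)/(AUC_iv/D_iv) = (103.328/125)/(117/50) = 0.826624/2.34 = 0.3533

F = 0.353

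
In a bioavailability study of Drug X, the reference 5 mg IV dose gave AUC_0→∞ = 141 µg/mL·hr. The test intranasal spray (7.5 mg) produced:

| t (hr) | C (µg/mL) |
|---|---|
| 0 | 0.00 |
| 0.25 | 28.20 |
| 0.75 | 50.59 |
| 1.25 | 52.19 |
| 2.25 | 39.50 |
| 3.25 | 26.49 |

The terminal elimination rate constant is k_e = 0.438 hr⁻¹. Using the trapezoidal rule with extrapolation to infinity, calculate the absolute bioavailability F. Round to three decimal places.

Trapezoidal AUC_0→3.25 (intranasal spray):
  [0→0.25]: (0.00+28.20)/2 × 0.25 = 3.525
  [0.25→0.75]: (28.20+50.59)/2 × 0.5 = 19.6975
  [0.75→1.25]: (50.59+52.19)/2 × 0.5 = 25.695
  [1.25→2.25]: (52.19+39.50)/2 × 1 = 45.845
  [2.25→3.25]: (39.50+26.49)/2 × 1 = 32.995
  Sum = 127.7575 µg/mL·hr
Tail: C_last/k_e = 26.49/0.438 = 60.479
AUC_0→∞ (intranasal spray) = 127.7575 + 60.479 = 188.2365 µg/mL·hr
F = (AUC_ev/D_ev)/(AUC_iv/D_iv) = (188.2365/7.5)/(141/5) = 25.0982/28.2 = 0.8900

F = 0.890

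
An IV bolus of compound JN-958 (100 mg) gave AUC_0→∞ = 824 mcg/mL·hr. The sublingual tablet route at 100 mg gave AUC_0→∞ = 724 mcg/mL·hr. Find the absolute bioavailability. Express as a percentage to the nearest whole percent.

F = (AUC_ev / D_ev) / (AUC_iv / D_iv)
  = (724/100) / (824/100)
  = 7.24 / 8.24 = 0.8786
  = 87.86%

F = 88%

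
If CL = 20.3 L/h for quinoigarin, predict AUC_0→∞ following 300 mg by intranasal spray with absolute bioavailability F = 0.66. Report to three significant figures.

AUC = 9.75 mg/L·h

AUC_0→∞ = F × Dose / CL
        = 0.66 × 300 / 20.3 = 9.75369 mg/L·h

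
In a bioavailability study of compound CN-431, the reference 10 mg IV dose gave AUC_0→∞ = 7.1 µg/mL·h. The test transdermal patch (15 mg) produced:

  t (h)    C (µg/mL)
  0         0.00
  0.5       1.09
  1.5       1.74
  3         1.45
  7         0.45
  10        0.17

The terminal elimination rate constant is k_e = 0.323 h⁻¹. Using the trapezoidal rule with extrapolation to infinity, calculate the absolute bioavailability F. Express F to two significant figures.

F = 0.88

Trapezoidal AUC_0→10 (transdermal patch):
  [0→0.5]: (0.00+1.09)/2 × 0.5 = 0.2725
  [0.5→1.5]: (1.09+1.74)/2 × 1 = 1.415
  [1.5→3]: (1.74+1.45)/2 × 1.5 = 2.3925
  [3→7]: (1.45+0.45)/2 × 4 = 3.8
  [7→10]: (0.45+0.17)/2 × 3 = 0.93
  Sum = 8.81 µg/mL·h
Tail: C_last/k_e = 0.17/0.323 = 0.526
AUC_0→∞ (transdermal patch) = 8.81 + 0.526 = 9.336 µg/mL·h
F = (AUC_ev/D_ev)/(AUC_iv/D_iv) = (9.336/15)/(7.1/10) = 0.6224/0.71 = 0.8766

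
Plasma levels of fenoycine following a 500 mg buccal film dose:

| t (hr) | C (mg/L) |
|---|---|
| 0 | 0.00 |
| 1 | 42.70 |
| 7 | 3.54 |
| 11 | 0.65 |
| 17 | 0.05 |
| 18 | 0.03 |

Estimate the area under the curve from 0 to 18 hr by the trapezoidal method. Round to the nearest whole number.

AUC = 171 mg/L·hr

Trapezoidal AUC_0→18:
  [0→1]: (0.00+42.70)/2 × 1 = 21.35
  [1→7]: (42.70+3.54)/2 × 6 = 138.72
  [7→11]: (3.54+0.65)/2 × 4 = 8.38
  [11→17]: (0.65+0.05)/2 × 6 = 2.1
  [17→18]: (0.05+0.03)/2 × 1 = 0.04
  Sum = 170.59 mg/L·hr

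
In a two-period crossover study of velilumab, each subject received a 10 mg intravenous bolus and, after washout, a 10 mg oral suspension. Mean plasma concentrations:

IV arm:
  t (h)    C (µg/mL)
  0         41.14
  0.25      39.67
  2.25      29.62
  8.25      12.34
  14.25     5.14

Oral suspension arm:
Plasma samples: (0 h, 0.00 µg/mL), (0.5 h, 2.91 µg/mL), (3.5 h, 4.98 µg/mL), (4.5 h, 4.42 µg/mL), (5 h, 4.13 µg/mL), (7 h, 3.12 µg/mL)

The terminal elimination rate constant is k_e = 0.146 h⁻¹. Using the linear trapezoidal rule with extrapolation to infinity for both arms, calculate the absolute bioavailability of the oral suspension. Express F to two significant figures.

F = 0.16

Trapezoidal AUC_0→14.25 (IV):
  [0→0.25]: (41.14+39.67)/2 × 0.25 = 10.10125
  [0.25→2.25]: (39.67+29.62)/2 × 2 = 69.29
  [2.25→8.25]: (29.62+12.34)/2 × 6 = 125.88
  [8.25→14.25]: (12.34+5.14)/2 × 6 = 52.44
  Sum = 257.71125 µg/mL·h
IV tail: 5.14/0.146 = 35.205; AUC_iv,0→∞ = 257.71125 + 35.205 = 292.91625 µg/mL·h
Trapezoidal AUC_0→7 (oral suspension):
  [0→0.5]: (0.00+2.91)/2 × 0.5 = 0.7275
  [0.5→3.5]: (2.91+4.98)/2 × 3 = 11.835
  [3.5→4.5]: (4.98+4.42)/2 × 1 = 4.7
  [4.5→5]: (4.42+4.13)/2 × 0.5 = 2.1375
  [5→7]: (4.13+3.12)/2 × 2 = 7.25
  Sum = 26.65 µg/mL·h
oral suspension tail: 3.12/0.146 = 21.370; AUC_ev,0→∞ = 26.65 + 21.370 = 48.02 µg/mL·h
F = (AUC_ev/D_ev)/(AUC_iv/D_iv) = (48.02/10)/(292.91625/10) = 4.802/29.291625 = 0.1639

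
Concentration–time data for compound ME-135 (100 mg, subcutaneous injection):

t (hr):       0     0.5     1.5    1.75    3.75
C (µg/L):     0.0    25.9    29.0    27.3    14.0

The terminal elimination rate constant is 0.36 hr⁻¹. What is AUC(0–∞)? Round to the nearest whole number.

Trapezoidal AUC_0→3.75:
  [0→0.5]: (0.0+25.9)/2 × 0.5 = 6.475
  [0.5→1.5]: (25.9+29.0)/2 × 1 = 27.45
  [1.5→1.75]: (29.0+27.3)/2 × 0.25 = 7.0375
  [1.75→3.75]: (27.3+14.0)/2 × 2 = 41.3
  Sum = 82.2625 µg/L·hr
Extrapolated tail: C_last / k_e = 14.0 / 0.36 = 38.889
AUC_0→∞ = 82.2625 + 38.889 = 121.1515 µg/L·hr

AUC = 121 µg/L·hr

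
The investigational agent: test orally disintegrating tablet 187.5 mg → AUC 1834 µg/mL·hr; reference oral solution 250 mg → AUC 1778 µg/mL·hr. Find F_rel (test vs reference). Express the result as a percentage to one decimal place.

F_rel = (AUC_test/D_test) / (AUC_ref/D_ref)
      = (1834/187.5) / (1778/250)
      = 9.78133 / 7.112 = 1.3753 = 137.53%

F_rel = 137.5%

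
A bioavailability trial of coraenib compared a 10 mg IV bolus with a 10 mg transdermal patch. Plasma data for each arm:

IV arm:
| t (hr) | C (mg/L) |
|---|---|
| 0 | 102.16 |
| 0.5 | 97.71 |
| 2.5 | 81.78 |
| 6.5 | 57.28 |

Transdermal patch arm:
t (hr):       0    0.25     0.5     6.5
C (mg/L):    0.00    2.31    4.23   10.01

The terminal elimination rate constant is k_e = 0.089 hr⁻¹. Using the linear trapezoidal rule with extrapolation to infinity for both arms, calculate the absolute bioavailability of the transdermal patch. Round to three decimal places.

Trapezoidal AUC_0→6.5 (IV):
  [0→0.5]: (102.16+97.71)/2 × 0.5 = 49.9675
  [0.5→2.5]: (97.71+81.78)/2 × 2 = 179.49
  [2.5→6.5]: (81.78+57.28)/2 × 4 = 278.12
  Sum = 507.5775 mg/L·hr
IV tail: 57.28/0.089 = 643.596; AUC_iv,0→∞ = 507.5775 + 643.596 = 1151.1735 mg/L·hr
Trapezoidal AUC_0→6.5 (transdermal patch):
  [0→0.25]: (0.00+2.31)/2 × 0.25 = 0.28875
  [0.25→0.5]: (2.31+4.23)/2 × 0.25 = 0.8175
  [0.5→6.5]: (4.23+10.01)/2 × 6 = 42.72
  Sum = 43.82625 mg/L·hr
transdermal patch tail: 10.01/0.089 = 112.472; AUC_ev,0→∞ = 43.82625 + 112.472 = 156.29825 mg/L·hr
F = (AUC_ev/D_ev)/(AUC_iv/D_iv) = (156.29825/10)/(1151.1735/10) = 15.629825/115.11735 = 0.1358

F = 0.136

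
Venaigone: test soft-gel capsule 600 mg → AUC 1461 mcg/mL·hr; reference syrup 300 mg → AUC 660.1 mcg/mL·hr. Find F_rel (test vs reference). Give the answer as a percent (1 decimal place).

F_rel = 110.7%

F_rel = (AUC_test/D_test) / (AUC_ref/D_ref)
      = (1461/600) / (660.1/300)
      = 2.435 / 2.20033 = 1.1067 = 110.67%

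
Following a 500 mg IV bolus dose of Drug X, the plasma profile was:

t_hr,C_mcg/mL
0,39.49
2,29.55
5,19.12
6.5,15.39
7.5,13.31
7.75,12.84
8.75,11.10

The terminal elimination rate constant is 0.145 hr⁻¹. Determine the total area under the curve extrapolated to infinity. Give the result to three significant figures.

Trapezoidal AUC_0→8.75:
  [0→2]: (39.49+29.55)/2 × 2 = 69.04
  [2→5]: (29.55+19.12)/2 × 3 = 73.005
  [5→6.5]: (19.12+15.39)/2 × 1.5 = 25.8825
  [6.5→7.5]: (15.39+13.31)/2 × 1 = 14.35
  [7.5→7.75]: (13.31+12.84)/2 × 0.25 = 3.26875
  [7.75→8.75]: (12.84+11.10)/2 × 1 = 11.97
  Sum = 197.51625 mcg/mL·hr
Extrapolated tail: C_last / k_e = 11.10 / 0.145 = 76.552
AUC_0→∞ = 197.51625 + 76.552 = 274.06825 mcg/mL·hr

AUC = 274 mcg/mL·hr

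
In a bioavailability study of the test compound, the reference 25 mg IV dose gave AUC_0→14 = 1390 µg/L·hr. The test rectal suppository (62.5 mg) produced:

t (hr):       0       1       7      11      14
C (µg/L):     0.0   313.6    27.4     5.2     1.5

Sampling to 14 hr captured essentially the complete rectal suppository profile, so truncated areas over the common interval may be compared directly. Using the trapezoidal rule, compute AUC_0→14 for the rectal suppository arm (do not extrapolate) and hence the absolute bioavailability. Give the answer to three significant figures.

F = 0.361

Trapezoidal AUC_0→14 (rectal suppository):
  [0→1]: (0.0+313.6)/2 × 1 = 156.8
  [1→7]: (313.6+27.4)/2 × 6 = 1023.0
  [7→11]: (27.4+5.2)/2 × 4 = 65.2
  [11→14]: (5.2+1.5)/2 × 3 = 10.05
  Sum = 1255.05 µg/L·hr
F = (AUC_ev/D_ev)/(AUC_iv/D_iv) = (1255.05/62.5)/(1390/25) = 20.0808/55.6 = 0.3612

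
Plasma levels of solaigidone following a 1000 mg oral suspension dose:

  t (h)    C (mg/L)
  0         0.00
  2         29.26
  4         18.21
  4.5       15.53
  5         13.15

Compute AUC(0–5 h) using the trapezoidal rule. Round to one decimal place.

AUC = 92.3 mg/L·h

Trapezoidal AUC_0→5:
  [0→2]: (0.00+29.26)/2 × 2 = 29.26
  [2→4]: (29.26+18.21)/2 × 2 = 47.47
  [4→4.5]: (18.21+15.53)/2 × 0.5 = 8.435
  [4.5→5]: (15.53+13.15)/2 × 0.5 = 7.17
  Sum = 92.335 mg/L·h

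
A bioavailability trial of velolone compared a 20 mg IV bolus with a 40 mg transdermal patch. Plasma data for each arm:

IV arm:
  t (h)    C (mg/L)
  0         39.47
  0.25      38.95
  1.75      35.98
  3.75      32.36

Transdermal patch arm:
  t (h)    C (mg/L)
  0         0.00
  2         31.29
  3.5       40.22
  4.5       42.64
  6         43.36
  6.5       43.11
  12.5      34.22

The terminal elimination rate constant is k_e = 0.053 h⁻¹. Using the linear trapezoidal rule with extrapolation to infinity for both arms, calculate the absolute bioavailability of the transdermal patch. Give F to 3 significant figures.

F = 0.732

Trapezoidal AUC_0→3.75 (IV):
  [0→0.25]: (39.47+38.95)/2 × 0.25 = 9.8025
  [0.25→1.75]: (38.95+35.98)/2 × 1.5 = 56.1975
  [1.75→3.75]: (35.98+32.36)/2 × 2 = 68.34
  Sum = 134.34 mg/L·h
IV tail: 32.36/0.053 = 610.566; AUC_iv,0→∞ = 134.34 + 610.566 = 744.906 mg/L·h
Trapezoidal AUC_0→12.5 (transdermal patch):
  [0→2]: (0.00+31.29)/2 × 2 = 31.29
  [2→3.5]: (31.29+40.22)/2 × 1.5 = 53.6325
  [3.5→4.5]: (40.22+42.64)/2 × 1 = 41.43
  [4.5→6]: (42.64+43.36)/2 × 1.5 = 64.5
  [6→6.5]: (43.36+43.11)/2 × 0.5 = 21.6175
  [6.5→12.5]: (43.11+34.22)/2 × 6 = 231.99
  Sum = 444.46 mg/L·h
transdermal patch tail: 34.22/0.053 = 645.660; AUC_ev,0→∞ = 444.46 + 645.660 = 1090.12 mg/L·h
F = (AUC_ev/D_ev)/(AUC_iv/D_iv) = (1090.12/40)/(744.906/20) = 27.253/37.2453 = 0.7317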